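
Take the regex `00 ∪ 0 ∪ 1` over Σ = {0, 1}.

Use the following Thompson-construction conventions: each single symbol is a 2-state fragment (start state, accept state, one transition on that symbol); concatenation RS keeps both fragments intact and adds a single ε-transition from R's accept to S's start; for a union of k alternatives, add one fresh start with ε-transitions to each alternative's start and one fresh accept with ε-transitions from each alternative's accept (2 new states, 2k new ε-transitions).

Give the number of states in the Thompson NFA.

10

Bottom-up over the parse tree:
Each of the 4 symbol leaves contributes a 2-state fragment.
  00 → 4 states
  00 ∪ 0 ∪ 1 → 10 states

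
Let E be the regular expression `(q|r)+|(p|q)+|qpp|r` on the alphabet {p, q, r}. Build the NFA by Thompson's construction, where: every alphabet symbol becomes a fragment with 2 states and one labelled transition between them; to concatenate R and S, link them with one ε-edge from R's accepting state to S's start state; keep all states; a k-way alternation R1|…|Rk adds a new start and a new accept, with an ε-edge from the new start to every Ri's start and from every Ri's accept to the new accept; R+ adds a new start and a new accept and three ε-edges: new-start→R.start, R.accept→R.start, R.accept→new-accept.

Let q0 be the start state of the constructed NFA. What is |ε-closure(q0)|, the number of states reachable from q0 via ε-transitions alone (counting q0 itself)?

Compute the ε-closure size of each fragment's start state recursively; a symbol fragment's start has no outgoing ε-edge, so its closure is just itself (size 1).
  q|r — new start ε-reaches every alternative's start; none of them accept ε, so the new accept is not reached: |ε-closure| = 1 + 1 + 1 = 3
  (q|r)+ — |ε-closure| = 1 + 3 = 4 (the body doesn't accept ε, so the new accept is not reached)
  p|q — |ε-closure| = 1 + 1 + 1 = 3 (the new accept is not ε-reachable since no branch accepts ε)
  (p|q)+ — new start ε-reaches only the body's start; the new accept needs a symbol first: |ε-closure| = 1 + 3 = 4
  qpp — |ε-closure| equals the left operand's closure size = 1 (its accept is not ε-reachable, so the closure stops there)
  (q|r)+|(p|q)+|qpp|r — |ε-closure| = 1 + 4 + 4 + 1 + 1 = 11 (the new accept is not ε-reachable since no branch accepts ε)

11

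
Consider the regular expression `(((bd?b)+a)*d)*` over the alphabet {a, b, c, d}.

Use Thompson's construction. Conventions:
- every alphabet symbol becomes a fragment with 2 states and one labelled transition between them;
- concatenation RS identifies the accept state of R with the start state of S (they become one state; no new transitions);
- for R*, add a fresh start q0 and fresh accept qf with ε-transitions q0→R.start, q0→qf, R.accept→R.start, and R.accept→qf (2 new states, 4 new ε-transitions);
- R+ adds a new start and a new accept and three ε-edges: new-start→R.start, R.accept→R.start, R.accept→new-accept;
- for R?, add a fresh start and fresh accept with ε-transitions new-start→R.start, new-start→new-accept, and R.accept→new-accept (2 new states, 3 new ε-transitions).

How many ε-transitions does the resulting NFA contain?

14

Building bottom-up:
Each of the 5 symbol leaves contributes 0 ε-transitions.
  d? : 3 ε-transitions
  bd?b : 3 ε-transitions
  (bd?b)+ : 6 ε-transitions
  (bd?b)+a : 6 ε-transitions
  ((bd?b)+a)* : 10 ε-transitions
  ((bd?b)+a)*d : 10 ε-transitions
  (((bd?b)+a)*d)* : 14 ε-transitions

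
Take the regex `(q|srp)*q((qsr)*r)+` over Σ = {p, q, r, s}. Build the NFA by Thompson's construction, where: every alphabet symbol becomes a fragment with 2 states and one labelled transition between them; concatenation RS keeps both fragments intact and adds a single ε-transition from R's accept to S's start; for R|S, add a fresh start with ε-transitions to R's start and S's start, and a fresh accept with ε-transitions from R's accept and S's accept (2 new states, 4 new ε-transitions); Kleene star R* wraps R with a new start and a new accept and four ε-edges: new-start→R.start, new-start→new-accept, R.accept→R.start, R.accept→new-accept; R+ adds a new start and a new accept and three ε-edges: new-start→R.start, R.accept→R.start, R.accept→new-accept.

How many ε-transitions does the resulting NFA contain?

22

By structural recursion:
Each of the 9 symbol leaves contributes 0 ε-transitions.
  srp : 2 ε-transitions
  q|srp : 6 ε-transitions
  (q|srp)* : 10 ε-transitions
  qsr : 2 ε-transitions
  (qsr)* : 6 ε-transitions
  (qsr)*r : 7 ε-transitions
  ((qsr)*r)+ : 10 ε-transitions
  (q|srp)*q((qsr)*r)+ : 22 ε-transitions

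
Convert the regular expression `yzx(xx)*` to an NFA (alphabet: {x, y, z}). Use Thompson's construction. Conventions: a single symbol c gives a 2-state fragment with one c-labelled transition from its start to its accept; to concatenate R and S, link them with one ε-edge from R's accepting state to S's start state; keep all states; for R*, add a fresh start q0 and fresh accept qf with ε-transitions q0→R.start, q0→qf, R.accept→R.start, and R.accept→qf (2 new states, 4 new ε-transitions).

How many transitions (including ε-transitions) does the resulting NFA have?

13

Building bottom-up:
Each of the 5 symbol leaves contributes 1 transition (1 symbol, 0 ε).
  xx = 3 transitions (2 symbol, 1 ε)
  (xx)* = 7 transitions (2 symbol, 5 ε)
  yzx(xx)* = 13 transitions (5 symbol, 8 ε)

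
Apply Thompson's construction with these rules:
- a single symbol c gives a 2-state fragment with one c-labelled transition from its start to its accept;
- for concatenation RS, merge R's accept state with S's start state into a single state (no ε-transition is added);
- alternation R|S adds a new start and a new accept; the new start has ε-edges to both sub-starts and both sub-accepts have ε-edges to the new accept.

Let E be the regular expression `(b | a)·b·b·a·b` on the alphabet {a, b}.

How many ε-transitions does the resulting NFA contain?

Building bottom-up:
Each of the 6 symbol leaves contributes 0 ε-transitions.
  b | a : 4 ε-transitions
  (b | a)·b·b·a·b : 4 ε-transitions

4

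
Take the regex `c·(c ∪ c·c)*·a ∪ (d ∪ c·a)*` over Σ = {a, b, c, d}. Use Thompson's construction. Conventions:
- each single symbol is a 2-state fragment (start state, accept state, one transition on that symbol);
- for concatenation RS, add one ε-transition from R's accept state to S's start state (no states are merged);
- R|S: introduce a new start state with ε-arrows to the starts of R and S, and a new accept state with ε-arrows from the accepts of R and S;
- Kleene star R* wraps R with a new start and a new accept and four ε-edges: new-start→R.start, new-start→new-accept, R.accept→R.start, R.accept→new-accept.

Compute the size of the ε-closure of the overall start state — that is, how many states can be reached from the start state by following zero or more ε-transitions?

Work bottom-up. For each fragment F, track |ε-closure(F.start)| and whether F's accept lies in that closure (i.e. whether F accepts ε). A single-symbol fragment has closure size 1 and does not accept ε.
  c·c — C equals the left operand's closure size = 1 (its accept is not ε-reachable, so the closure stops there)
  c ∪ c·c — C = 1 + 1 + 1 = 3 (the new accept is not ε-reachable since no branch accepts ε)
  (c ∪ c·c)* — new start has ε-edges to the inner start and to the new accept, so C = 2 + 3 = 5
  c·(c ∪ c·c)*·a — same as the first factor's closure: C = 1
  c·a — C equals the left operand's closure size = 1 (its accept is not ε-reachable, so the closure stops there)
  d ∪ c·a — new start ε-reaches every alternative's start; none of them accept ε, so the new accept is not reached: C = 1 + 1 + 1 = 3
  (d ∪ c·a)* — C = 1 (new start) + 3 (body) + 1 (new accept) = 5
  c·(c ∪ c·c)*·a ∪ (d ∪ c·a)* — new start ε-reaches every alternative's start; at least one alternative accepts ε, so the union's new accept is reached too: C = 1 + 1 + 5 + 1 = 8

8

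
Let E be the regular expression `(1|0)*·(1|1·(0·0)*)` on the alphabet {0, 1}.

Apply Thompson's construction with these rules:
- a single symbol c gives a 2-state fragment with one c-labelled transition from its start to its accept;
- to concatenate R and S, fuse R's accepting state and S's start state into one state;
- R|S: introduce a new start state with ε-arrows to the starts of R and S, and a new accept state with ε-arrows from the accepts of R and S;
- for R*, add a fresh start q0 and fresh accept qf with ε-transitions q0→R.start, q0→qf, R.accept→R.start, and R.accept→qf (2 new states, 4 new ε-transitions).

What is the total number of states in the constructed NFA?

Per subexpression:
Each of the 6 symbol leaves contributes a 2-state fragment.
  1|0 = 6 states
  (1|0)* = 8 states
  0·0 = 3 states
  (0·0)* = 5 states
  1·(0·0)* = 6 states
  1|1·(0·0)* = 10 states
  (1|0)*·(1|1·(0·0)*) = 17 states

17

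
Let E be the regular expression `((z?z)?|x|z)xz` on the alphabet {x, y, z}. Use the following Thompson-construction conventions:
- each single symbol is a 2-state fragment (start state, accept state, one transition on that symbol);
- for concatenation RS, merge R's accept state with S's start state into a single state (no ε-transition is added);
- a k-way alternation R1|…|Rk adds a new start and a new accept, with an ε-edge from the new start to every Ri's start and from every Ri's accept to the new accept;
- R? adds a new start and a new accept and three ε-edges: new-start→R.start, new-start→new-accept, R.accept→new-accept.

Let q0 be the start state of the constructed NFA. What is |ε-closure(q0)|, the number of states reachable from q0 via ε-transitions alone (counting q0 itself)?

Work bottom-up. For each fragment F, track |ε-closure(F.start)| and whether F's accept lies in that closure (i.e. whether F accepts ε). A single-symbol fragment has closure size 1 and does not accept ε.
  z? : new start has ε-edges to the inner start and to the new accept, so |ε-closure| = 2 + 1 = 3
  z?z : |ε-closure| = 3 + (1−1) = 3 (closure spills across the concat boundary because the left factor accepts ε)
  (z?z)? : new start has ε-edges to the inner start and to the new accept, so |ε-closure| = 2 + 3 = 5
  (z?z)?|x|z : |ε-closure| = 1 (new start) + (5 + 1 + 1) + 1 (new accept, since some branch ε-reaches its own accept) = 9
  ((z?z)?|x|z)xz : |ε-closure| = 9 + (1−1) = 9 (closure spills across the concat boundary because the left factor accepts ε)

9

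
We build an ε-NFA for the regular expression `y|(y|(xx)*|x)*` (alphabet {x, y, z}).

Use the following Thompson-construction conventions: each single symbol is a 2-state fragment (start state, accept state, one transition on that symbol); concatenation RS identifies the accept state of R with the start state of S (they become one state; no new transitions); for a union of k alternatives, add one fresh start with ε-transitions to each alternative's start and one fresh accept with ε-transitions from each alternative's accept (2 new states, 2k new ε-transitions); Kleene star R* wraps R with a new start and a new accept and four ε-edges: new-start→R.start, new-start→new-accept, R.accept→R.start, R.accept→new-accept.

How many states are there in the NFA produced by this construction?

Recursing over subexpressions:
Each of the 5 symbol leaves contributes a 2-state fragment.
  xx : 3 states
  (xx)* : 5 states
  y|(xx)*|x : 11 states
  (y|(xx)*|x)* : 13 states
  y|(y|(xx)*|x)* : 17 states

17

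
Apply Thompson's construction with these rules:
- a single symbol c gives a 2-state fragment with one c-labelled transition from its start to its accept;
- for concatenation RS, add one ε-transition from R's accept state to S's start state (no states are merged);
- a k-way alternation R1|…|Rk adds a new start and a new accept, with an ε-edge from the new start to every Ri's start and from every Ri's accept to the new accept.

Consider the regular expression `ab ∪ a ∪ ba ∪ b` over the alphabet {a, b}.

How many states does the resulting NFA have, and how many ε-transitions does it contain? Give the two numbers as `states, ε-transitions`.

Recursing over subexpressions:
Each of the 6 symbol leaves contributes 2 states and 0 ε-transitions.
  ab → 4 states, 1 ε-transition
  ba → 4 states, 1 ε-transition
  ab ∪ a ∪ ba ∪ b → 14 states, 10 ε-transitions

14, 10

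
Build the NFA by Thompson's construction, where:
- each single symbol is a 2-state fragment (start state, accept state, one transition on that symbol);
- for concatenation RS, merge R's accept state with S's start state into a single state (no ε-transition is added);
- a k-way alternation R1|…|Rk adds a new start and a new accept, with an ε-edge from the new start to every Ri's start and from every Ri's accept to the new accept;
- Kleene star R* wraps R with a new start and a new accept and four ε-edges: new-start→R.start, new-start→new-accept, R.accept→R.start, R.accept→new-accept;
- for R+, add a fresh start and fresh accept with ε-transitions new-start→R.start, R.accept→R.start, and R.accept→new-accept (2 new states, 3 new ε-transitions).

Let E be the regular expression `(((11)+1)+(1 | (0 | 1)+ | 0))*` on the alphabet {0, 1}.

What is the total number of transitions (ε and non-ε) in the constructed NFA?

30

Recursing over subexpressions:
Each of the 7 symbol leaves contributes 1 transition (1 symbol, 0 ε).
  11 — 2 transitions (2 symbol, 0 ε)
  (11)+ — 5 transitions (2 symbol, 3 ε)
  (11)+1 — 6 transitions (3 symbol, 3 ε)
  ((11)+1)+ — 9 transitions (3 symbol, 6 ε)
  0 | 1 — 6 transitions (2 symbol, 4 ε)
  (0 | 1)+ — 9 transitions (2 symbol, 7 ε)
  1 | (0 | 1)+ | 0 — 17 transitions (4 symbol, 13 ε)
  ((11)+1)+(1 | (0 | 1)+ | 0) — 26 transitions (7 symbol, 19 ε)
  (((11)+1)+(1 | (0 | 1)+ | 0))* — 30 transitions (7 symbol, 23 ε)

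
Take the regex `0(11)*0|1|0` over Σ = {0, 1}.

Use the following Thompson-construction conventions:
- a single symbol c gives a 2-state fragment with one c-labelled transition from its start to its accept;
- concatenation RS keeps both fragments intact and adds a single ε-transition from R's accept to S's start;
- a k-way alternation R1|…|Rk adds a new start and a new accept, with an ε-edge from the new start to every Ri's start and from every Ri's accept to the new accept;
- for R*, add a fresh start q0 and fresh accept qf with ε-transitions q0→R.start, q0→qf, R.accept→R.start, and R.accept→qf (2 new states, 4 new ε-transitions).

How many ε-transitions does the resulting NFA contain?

13

Per subexpression:
Each of the 6 symbol leaves contributes 0 ε-transitions.
  11 = 1 ε-transition
  (11)* = 5 ε-transitions
  0(11)*0 = 7 ε-transitions
  0(11)*0|1|0 = 13 ε-transitions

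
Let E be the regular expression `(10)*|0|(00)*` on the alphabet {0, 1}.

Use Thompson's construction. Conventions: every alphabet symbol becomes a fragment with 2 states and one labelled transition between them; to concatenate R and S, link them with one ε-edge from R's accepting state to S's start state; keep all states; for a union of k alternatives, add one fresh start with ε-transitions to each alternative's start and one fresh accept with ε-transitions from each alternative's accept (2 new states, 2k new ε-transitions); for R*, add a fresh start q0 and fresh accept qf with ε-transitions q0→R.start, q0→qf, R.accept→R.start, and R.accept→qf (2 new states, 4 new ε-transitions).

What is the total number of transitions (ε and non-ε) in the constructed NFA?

Recursing over subexpressions:
Each of the 5 symbol leaves contributes 1 transition (1 symbol, 0 ε).
  10 — 3 transitions (2 symbol, 1 ε)
  (10)* — 7 transitions (2 symbol, 5 ε)
  00 — 3 transitions (2 symbol, 1 ε)
  (00)* — 7 transitions (2 symbol, 5 ε)
  (10)*|0|(00)* — 21 transitions (5 symbol, 16 ε)

21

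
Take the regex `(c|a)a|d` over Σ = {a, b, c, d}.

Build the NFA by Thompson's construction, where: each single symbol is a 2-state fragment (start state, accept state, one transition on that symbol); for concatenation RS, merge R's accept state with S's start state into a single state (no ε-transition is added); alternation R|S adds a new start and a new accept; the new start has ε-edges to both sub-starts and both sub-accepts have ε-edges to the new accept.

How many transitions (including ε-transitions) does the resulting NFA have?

Building bottom-up:
Each of the 4 symbol leaves contributes 1 transition (1 symbol, 0 ε).
  c|a = 6 transitions (2 symbol, 4 ε)
  (c|a)a = 7 transitions (3 symbol, 4 ε)
  (c|a)a|d = 12 transitions (4 symbol, 8 ε)

12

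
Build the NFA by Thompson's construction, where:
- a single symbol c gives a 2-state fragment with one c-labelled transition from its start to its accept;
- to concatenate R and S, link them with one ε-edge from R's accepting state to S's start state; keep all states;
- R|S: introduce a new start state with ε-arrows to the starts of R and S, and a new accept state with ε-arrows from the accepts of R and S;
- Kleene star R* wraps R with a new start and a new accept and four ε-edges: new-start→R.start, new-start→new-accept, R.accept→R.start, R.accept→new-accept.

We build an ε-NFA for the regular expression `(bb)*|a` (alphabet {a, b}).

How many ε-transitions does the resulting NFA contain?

9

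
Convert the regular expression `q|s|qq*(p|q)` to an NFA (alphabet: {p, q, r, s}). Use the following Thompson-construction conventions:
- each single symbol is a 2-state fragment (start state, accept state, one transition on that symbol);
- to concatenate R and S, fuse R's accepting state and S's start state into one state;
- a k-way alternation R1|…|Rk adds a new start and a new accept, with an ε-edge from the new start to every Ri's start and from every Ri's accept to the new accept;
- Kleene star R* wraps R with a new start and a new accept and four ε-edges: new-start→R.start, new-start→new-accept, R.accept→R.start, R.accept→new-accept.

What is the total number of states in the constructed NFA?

Per subexpression:
Each of the 6 symbol leaves contributes a 2-state fragment.
  q* — 4 states
  p|q — 6 states
  qq*(p|q) — 10 states
  q|s|qq*(p|q) — 16 states

16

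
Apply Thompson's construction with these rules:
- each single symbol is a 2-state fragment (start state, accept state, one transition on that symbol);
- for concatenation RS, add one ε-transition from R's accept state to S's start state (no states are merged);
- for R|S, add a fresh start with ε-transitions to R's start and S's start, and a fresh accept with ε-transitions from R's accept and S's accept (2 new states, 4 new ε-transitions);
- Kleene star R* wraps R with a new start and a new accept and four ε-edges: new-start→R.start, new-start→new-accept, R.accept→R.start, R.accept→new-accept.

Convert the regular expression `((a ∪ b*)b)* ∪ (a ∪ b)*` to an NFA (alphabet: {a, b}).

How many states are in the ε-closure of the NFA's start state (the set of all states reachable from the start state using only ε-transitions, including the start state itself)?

16

Work bottom-up. For each fragment F, track |ε-closure(F.start)| and whether F's accept lies in that closure (i.e. whether F accepts ε). A single-symbol fragment has closure size 1 and does not accept ε.
  b* → the star's fresh start ε-reaches both the body's start and the fresh accept: C = 2 + 1 = 3
  a ∪ b* → C = 1 (new start) + (1 + 3) + 1 (new accept, since some branch ε-reaches its own accept) = 6
  (a ∪ b*)b → the left operand accepts ε, so the closure extends into the next operand (via the concat ε-link); C = 6 + 1 = 7
  ((a ∪ b*)b)* → new start has ε-edges to the inner start and to the new accept, so C = 2 + 7 = 9
  a ∪ b → C = 1 + 1 + 1 = 3 (the new accept is not ε-reachable since no branch accepts ε)
  (a ∪ b)* → new start has ε-edges to the inner start and to the new accept, so C = 2 + 3 = 5
  ((a ∪ b*)b)* ∪ (a ∪ b)* → new start ε-reaches every alternative's start; at least one alternative accepts ε, so the union's new accept is reached too: C = 1 + 9 + 5 + 1 = 16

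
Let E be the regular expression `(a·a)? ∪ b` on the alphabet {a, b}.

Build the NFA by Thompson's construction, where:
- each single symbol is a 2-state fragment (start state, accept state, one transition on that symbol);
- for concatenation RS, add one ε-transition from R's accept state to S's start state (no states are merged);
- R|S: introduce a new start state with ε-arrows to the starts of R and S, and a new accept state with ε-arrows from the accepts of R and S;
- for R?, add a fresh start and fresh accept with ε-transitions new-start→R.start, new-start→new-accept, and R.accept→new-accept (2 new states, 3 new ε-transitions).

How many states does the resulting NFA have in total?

Bottom-up over the parse tree:
Each of the 3 symbol leaves contributes a 2-state fragment.
  a·a : 4 states
  (a·a)? : 6 states
  (a·a)? ∪ b : 10 states

10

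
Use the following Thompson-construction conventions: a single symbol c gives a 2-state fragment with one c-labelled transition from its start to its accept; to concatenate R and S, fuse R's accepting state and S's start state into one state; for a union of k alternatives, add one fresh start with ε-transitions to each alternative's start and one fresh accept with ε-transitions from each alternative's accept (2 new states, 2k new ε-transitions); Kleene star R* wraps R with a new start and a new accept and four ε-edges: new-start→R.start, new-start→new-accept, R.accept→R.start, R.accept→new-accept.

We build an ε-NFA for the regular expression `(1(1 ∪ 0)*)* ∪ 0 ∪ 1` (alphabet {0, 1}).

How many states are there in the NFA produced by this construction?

17

Recursing over subexpressions:
Each of the 5 symbol leaves contributes a 2-state fragment.
  1 ∪ 0 — 6 states
  (1 ∪ 0)* — 8 states
  1(1 ∪ 0)* — 9 states
  (1(1 ∪ 0)*)* — 11 states
  (1(1 ∪ 0)*)* ∪ 0 ∪ 1 — 17 states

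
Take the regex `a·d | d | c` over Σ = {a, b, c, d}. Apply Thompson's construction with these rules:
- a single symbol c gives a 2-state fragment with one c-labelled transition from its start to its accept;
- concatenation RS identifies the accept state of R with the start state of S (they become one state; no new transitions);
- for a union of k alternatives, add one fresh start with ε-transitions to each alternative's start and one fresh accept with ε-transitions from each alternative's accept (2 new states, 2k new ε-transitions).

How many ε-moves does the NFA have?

By structural recursion:
Each of the 4 symbol leaves contributes 0 ε-transitions.
  a·d : 0 ε-transitions
  a·d | d | c : 6 ε-transitions

6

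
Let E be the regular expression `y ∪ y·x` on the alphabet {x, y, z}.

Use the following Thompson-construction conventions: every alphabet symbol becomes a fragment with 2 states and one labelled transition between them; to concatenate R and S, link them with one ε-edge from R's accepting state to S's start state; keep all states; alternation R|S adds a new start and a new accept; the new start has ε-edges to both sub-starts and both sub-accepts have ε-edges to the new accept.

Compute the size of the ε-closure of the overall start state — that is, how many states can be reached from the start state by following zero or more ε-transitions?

Work bottom-up. For each fragment F, track |ε-closure(F.start)| and whether F's accept lies in that closure (i.e. whether F accepts ε). A single-symbol fragment has closure size 1 and does not accept ε.
  y·x — same as the first factor's closure: |ε-closure| = 1
  y ∪ y·x — new start ε-reaches every alternative's start; none of them accept ε, so the new accept is not reached: |ε-closure| = 1 + 1 + 1 = 3

3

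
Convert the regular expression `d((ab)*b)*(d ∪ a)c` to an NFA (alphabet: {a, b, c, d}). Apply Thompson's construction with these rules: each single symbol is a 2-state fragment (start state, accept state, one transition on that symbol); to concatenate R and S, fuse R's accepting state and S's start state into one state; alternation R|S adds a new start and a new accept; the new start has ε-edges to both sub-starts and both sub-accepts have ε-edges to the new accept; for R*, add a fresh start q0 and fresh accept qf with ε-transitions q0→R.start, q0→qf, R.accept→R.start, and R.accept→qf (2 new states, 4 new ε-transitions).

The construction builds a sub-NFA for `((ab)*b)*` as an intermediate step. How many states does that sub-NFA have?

8

Fragment for `((ab)*b)*`:
Each of the 3 symbol leaves contributes a 2-state fragment.
  ab → 3 states
  (ab)* → 5 states
  (ab)*b → 6 states
  ((ab)*b)* → 8 states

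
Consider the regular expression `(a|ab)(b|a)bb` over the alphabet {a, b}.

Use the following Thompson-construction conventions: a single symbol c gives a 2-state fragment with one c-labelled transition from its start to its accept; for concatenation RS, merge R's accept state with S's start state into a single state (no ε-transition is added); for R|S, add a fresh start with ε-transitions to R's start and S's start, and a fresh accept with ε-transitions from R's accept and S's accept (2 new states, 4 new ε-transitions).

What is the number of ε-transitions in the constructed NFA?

8

Recursing over subexpressions:
Each of the 7 symbol leaves contributes 0 ε-transitions.
  ab = 0 ε-transitions
  a|ab = 4 ε-transitions
  b|a = 4 ε-transitions
  (a|ab)(b|a)bb = 8 ε-transitions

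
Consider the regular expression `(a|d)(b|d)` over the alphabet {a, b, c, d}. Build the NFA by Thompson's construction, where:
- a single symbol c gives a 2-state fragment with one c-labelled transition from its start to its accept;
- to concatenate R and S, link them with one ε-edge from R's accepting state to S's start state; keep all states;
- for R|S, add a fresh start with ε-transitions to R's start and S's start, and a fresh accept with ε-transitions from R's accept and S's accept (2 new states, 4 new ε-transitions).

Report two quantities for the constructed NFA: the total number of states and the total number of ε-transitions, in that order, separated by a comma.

12, 9

Bottom-up over the parse tree:
Each of the 4 symbol leaves contributes 2 states and 0 ε-transitions.
  a|d = 6 states, 4 ε-transitions
  b|d = 6 states, 4 ε-transitions
  (a|d)(b|d) = 12 states, 9 ε-transitions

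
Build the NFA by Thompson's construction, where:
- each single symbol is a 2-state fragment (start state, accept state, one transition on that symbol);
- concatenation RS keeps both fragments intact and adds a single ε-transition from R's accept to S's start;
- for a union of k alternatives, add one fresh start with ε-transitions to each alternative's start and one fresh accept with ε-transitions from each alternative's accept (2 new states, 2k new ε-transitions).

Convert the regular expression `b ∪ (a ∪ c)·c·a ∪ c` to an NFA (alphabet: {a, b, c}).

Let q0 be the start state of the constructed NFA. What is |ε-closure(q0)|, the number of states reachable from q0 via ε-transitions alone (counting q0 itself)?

Work bottom-up. For each fragment F, track |ε-closure(F.start)| and whether F's accept lies in that closure (i.e. whether F accepts ε). A single-symbol fragment has closure size 1 and does not accept ε.
  a ∪ c → C = 1 + 1 + 1 = 3 (the new accept is not ε-reachable since no branch accepts ε)
  (a ∪ c)·c·a → same as the first factor's closure: C = 3
  b ∪ (a ∪ c)·c·a ∪ c → C = 1 + 1 + 3 + 1 = 6 (the new accept is not ε-reachable since no branch accepts ε)

6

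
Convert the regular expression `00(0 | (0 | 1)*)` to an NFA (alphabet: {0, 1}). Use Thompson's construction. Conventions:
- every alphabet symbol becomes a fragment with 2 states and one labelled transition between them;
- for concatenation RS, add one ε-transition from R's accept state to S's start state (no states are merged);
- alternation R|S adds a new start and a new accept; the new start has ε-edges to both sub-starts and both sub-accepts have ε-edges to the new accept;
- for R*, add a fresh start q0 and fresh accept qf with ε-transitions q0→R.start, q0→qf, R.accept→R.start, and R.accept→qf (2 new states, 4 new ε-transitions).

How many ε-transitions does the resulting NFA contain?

14

By structural recursion:
Each of the 5 symbol leaves contributes 0 ε-transitions.
  0 | 1 — 4 ε-transitions
  (0 | 1)* — 8 ε-transitions
  0 | (0 | 1)* — 12 ε-transitions
  00(0 | (0 | 1)*) — 14 ε-transitions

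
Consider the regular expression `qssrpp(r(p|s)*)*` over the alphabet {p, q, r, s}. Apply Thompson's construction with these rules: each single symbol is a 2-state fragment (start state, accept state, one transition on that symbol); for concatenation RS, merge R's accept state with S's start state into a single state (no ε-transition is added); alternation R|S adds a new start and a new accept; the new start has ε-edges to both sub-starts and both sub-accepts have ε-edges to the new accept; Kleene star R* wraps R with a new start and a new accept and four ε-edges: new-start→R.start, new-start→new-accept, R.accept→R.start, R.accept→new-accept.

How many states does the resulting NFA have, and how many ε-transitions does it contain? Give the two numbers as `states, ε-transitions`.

17, 12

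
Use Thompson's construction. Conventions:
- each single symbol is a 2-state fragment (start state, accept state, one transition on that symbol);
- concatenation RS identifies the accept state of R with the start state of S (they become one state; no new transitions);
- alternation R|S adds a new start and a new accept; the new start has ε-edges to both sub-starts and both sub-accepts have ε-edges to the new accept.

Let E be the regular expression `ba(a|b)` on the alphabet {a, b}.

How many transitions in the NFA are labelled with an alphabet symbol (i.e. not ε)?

4

Building bottom-up:
Each of the 4 symbol leaves contributes exactly 1 symbol transition.
  a|b → 2 symbol transitions
  ba(a|b) → 4 symbol transitions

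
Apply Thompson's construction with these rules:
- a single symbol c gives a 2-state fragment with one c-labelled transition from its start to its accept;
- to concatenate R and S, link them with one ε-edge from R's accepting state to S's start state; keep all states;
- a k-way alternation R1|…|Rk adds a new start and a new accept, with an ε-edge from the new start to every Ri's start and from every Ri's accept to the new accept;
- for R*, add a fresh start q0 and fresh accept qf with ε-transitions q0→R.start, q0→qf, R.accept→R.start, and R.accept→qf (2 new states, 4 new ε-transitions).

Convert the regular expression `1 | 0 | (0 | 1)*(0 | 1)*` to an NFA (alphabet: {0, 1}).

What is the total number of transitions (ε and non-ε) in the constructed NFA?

By structural recursion:
Each of the 6 symbol leaves contributes 1 transition (1 symbol, 0 ε).
  0 | 1 : 6 transitions (2 symbol, 4 ε)
  (0 | 1)* : 10 transitions (2 symbol, 8 ε)
  0 | 1 : 6 transitions (2 symbol, 4 ε)
  (0 | 1)* : 10 transitions (2 symbol, 8 ε)
  (0 | 1)*(0 | 1)* : 21 transitions (4 symbol, 17 ε)
  1 | 0 | (0 | 1)*(0 | 1)* : 29 transitions (6 symbol, 23 ε)

29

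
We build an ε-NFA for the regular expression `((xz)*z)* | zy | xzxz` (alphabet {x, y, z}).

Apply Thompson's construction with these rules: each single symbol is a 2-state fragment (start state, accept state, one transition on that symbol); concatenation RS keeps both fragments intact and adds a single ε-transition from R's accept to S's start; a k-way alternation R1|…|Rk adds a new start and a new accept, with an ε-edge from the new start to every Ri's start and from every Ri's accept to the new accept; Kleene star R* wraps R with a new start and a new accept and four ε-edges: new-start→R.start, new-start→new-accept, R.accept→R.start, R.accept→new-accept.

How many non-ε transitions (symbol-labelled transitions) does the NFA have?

9

Bottom-up over the parse tree:
Each of the 9 symbol leaves contributes exactly 1 symbol transition.
  xz → 2 symbol transitions
  (xz)* → 2 symbol transitions
  (xz)*z → 3 symbol transitions
  ((xz)*z)* → 3 symbol transitions
  zy → 2 symbol transitions
  xzxz → 4 symbol transitions
  ((xz)*z)* | zy | xzxz → 9 symbol transitions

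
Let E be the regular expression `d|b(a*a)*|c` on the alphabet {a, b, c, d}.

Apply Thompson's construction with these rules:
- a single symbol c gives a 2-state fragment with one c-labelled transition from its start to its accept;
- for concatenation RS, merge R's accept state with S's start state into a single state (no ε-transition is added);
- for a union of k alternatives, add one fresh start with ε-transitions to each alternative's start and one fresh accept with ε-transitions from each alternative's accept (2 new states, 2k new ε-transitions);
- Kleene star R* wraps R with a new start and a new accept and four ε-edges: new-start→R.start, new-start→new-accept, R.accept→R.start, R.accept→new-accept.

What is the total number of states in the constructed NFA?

Building bottom-up:
Each of the 5 symbol leaves contributes a 2-state fragment.
  a* → 4 states
  a*a → 5 states
  (a*a)* → 7 states
  b(a*a)* → 8 states
  d|b(a*a)*|c → 14 states

14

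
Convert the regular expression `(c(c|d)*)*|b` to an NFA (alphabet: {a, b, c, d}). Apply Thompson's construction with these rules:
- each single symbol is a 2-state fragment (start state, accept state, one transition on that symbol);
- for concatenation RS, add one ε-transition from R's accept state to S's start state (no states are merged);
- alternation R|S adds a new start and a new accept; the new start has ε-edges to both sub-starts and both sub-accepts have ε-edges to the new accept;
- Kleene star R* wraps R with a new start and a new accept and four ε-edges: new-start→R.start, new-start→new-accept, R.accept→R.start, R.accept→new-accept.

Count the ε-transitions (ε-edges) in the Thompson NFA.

Recursing over subexpressions:
Each of the 4 symbol leaves contributes 0 ε-transitions.
  c|d — 4 ε-transitions
  (c|d)* — 8 ε-transitions
  c(c|d)* — 9 ε-transitions
  (c(c|d)*)* — 13 ε-transitions
  (c(c|d)*)*|b — 17 ε-transitions

17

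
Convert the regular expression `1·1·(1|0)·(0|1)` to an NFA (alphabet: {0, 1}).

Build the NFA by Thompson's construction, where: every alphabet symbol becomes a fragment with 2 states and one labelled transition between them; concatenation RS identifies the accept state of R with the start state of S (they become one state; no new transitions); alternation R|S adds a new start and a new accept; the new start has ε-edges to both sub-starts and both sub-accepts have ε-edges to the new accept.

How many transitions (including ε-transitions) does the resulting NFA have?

14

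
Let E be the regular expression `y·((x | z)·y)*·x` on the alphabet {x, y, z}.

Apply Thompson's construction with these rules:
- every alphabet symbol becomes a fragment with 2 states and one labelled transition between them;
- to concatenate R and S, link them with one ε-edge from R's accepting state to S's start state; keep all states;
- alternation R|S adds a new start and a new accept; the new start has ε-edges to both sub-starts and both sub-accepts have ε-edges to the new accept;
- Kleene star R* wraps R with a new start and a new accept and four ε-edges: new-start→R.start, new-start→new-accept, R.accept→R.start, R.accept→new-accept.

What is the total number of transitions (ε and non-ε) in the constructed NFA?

Bottom-up over the parse tree:
Each of the 5 symbol leaves contributes 1 transition (1 symbol, 0 ε).
  x | z = 6 transitions (2 symbol, 4 ε)
  (x | z)·y = 8 transitions (3 symbol, 5 ε)
  ((x | z)·y)* = 12 transitions (3 symbol, 9 ε)
  y·((x | z)·y)*·x = 16 transitions (5 symbol, 11 ε)

16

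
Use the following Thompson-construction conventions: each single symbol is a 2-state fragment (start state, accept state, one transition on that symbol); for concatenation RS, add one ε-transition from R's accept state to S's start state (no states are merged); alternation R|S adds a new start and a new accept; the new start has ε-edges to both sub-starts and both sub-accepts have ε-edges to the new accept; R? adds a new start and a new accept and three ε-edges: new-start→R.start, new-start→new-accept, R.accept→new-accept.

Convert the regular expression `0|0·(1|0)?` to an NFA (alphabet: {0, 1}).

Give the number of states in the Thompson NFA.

14

Recursing over subexpressions:
Each of the 4 symbol leaves contributes a 2-state fragment.
  1|0 : 6 states
  (1|0)? : 8 states
  0·(1|0)? : 10 states
  0|0·(1|0)? : 14 states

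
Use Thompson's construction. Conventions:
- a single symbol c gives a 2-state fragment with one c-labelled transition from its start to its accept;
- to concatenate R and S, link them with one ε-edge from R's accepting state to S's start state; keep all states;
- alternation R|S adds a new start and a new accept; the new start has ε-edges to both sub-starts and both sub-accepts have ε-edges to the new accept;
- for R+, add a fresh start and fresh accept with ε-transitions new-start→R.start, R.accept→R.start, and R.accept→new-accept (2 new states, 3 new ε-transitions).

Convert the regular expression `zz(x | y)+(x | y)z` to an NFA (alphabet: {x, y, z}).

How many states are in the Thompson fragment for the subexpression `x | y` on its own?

6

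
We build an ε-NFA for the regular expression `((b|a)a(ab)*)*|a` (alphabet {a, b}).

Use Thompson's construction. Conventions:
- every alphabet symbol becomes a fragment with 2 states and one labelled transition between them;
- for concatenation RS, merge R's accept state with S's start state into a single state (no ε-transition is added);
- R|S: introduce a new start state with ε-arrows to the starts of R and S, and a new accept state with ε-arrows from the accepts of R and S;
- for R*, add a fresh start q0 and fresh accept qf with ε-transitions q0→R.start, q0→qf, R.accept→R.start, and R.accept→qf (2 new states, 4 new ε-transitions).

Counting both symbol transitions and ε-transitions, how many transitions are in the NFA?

Recursing over subexpressions:
Each of the 6 symbol leaves contributes 1 transition (1 symbol, 0 ε).
  b|a → 6 transitions (2 symbol, 4 ε)
  ab → 2 transitions (2 symbol, 0 ε)
  (ab)* → 6 transitions (2 symbol, 4 ε)
  (b|a)a(ab)* → 13 transitions (5 symbol, 8 ε)
  ((b|a)a(ab)*)* → 17 transitions (5 symbol, 12 ε)
  ((b|a)a(ab)*)*|a → 22 transitions (6 symbol, 16 ε)

22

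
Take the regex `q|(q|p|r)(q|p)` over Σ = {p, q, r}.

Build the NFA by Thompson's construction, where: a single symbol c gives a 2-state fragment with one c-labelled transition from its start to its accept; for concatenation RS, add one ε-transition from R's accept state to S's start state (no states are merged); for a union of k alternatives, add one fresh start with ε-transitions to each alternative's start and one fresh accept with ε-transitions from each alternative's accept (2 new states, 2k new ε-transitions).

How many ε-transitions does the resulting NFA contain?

15

Per subexpression:
Each of the 6 symbol leaves contributes 0 ε-transitions.
  q|p|r = 6 ε-transitions
  q|p = 4 ε-transitions
  (q|p|r)(q|p) = 11 ε-transitions
  q|(q|p|r)(q|p) = 15 ε-transitions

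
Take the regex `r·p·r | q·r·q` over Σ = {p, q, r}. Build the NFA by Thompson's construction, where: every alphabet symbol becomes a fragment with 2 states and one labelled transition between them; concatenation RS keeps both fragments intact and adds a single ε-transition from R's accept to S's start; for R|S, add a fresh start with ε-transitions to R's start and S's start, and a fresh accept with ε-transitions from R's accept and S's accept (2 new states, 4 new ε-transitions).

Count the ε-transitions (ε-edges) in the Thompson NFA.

8

Per subexpression:
Each of the 6 symbol leaves contributes 0 ε-transitions.
  r·p·r : 2 ε-transitions
  q·r·q : 2 ε-transitions
  r·p·r | q·r·q : 8 ε-transitions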